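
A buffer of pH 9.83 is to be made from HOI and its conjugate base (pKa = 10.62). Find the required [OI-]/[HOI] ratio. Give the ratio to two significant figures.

pH = pKa + log(r) ⇒ log(r) = 9.83 − 10.62 = -0.79
r = [OI-]/[HOI] = 10^(-0.79) = 0.162

ratio = 0.16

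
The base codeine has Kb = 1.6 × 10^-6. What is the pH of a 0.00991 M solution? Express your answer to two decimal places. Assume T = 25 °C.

C18H21NO3 + H2O ⇌ C18H22NO3+ + OH-
From the ICE table, Kb = [OH-]²/(0.00991 − [OH-]) = 1.6 × 10^-6.
Assume [OH-] ≪ 0.00991: [OH-] ≈ √(1.6 × 10^-6 × 0.00991) = 1.26 × 10^-4 M
Check: 1.3% ionized — well under 5%, approximation valid.
pOH = 3.90, so pH = 14.00 − pOH = 10.10

pH = 10.10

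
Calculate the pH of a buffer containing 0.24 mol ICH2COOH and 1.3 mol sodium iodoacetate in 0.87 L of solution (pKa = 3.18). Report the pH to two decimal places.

pH = 3.91

Henderson–Hasselbalch: pH = pKa + log([ICH2COO-]/[ICH2COOH]) = 3.18 + log(1.3/0.24)
pH = 3.18 + (+0.734) = 3.91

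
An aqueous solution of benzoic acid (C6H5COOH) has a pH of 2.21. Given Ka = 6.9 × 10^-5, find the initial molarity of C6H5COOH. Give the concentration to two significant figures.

[H+] = 10^(-2.21) = 6.17 × 10^-3 M = x
Ka = x²/(C₀ − x) ⇒ C₀ = x + x²/Ka
C₀ = 6.17 × 10^-3 + (6.17 × 10^-3)²/(6.9 × 10^-5) = 5.58 × 10^-1 M

C₀ = 5.6 × 10^-1 M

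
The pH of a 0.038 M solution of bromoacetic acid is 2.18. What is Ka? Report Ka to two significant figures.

[H+] = 10^(-2.18) = 6.61 × 10^-3 M
At equilibrium [HA] = 0.038 − 6.61 × 10^-3 = 3.14 × 10^-2 M
Ka = [H+][A-]/[HA] = (6.61 × 10^-3)² / 3.14 × 10^-2 = 1.4 × 10^-3

Ka = 1.4 × 10^-3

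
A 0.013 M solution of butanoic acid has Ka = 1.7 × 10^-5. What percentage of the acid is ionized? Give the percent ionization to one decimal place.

3.6%

CH3(CH2)2COOH ⇌ CH3(CH2)2COO- + H+; let x = [H+] at equilibrium.
x ≈ √(Ka·C₀) = √(1.7 × 10^-5 × 0.013) = 4.70 × 10^-4 M
% ionization = x/C₀ × 100% = 4.70 × 10^-4/0.013 × 100% = 3.6%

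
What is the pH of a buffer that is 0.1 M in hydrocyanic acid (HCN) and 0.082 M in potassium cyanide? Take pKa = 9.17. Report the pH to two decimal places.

Using pH = pKa + log([base]/[acid]) with [base]/[acid] = 0.082/0.1:
pH = 9.17 + (-0.086) = 9.08

pH = 9.08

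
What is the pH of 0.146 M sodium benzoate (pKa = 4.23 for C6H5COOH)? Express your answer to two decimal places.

pH = 8.70

C6H5COO- is the conjugate base of the weak acid C6H5COOH.
Ka = 10^(−4.23) = 5.89 × 10^-5
Kb = Kw/Ka = 1.0×10^-14 / 5.89 × 10^-5 = 1.70 × 10^-10
Kb = [OH-]²/(0.146 − [OH-]) = 1.70 × 10^-10
Neglecting [OH-] in the denominator: [OH-] = √(1.70 × 10^-10 × 0.146) = 4.98 × 10^-6 M
([OH-]/C₀ = 0.0034% < 5%, so the approximation holds.)
pOH = −log(4.98 × 10^-6) = 5.30; pH = 14.00 − 5.30 = 8.70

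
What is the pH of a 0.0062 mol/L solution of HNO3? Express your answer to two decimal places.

pH = 2.21

HNO3 is a strong acid and dissociates completely, so [H+] = 0.0062 M.
pH = -log(0.0062) = 2.21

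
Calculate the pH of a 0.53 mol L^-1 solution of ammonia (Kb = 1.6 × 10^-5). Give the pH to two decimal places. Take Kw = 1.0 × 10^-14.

NH3 + H2O ⇌ NH4+ + OH-
Kb = x²/(0.53 − x) = 1.6 × 10^-5
Since Kb ≪ C₀, x ≈ √(Kb·C₀) = 2.91 × 10^-3 M.
(x/C₀ = 0.55% < 5%, so the approximation holds.)
pOH = 2.54, so pH = 14.00 − pOH = 11.46

pH = 11.46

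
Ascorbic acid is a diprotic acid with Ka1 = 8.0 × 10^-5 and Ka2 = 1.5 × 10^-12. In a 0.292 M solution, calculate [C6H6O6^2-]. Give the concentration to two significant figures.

1.5 × 10^-12 M

First ionization gives [H+] ≈ [HC6H6O6-] = 4.83 × 10^-3 M.
Second step: Ka2 = [H+][C6H6O6^2-]/[HC6H6O6-] ≈ [C6H6O6^2-] (since [H+] ≈ [HC6H6O6-]).
So [C6H6O6^2-] ≈ Ka2.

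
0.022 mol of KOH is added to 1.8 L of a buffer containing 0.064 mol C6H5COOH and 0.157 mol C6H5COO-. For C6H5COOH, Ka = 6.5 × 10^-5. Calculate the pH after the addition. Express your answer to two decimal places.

pH = 4.82

After neutralization: n(C6H5COOH) = 0.042 mol, n(C6H5COO-) = 0.179 mol.
pKa = −log(6.5 × 10^-5) = 4.187
pH = pKa + log(n_C6H5COO-/n_C6H5COOH) = 4.187 + log(0.179/0.042) = 4.187 + (+0.630)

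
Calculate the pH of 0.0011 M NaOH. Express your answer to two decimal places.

NaOH is a strong base; [OH-] = 0.0011 M.
pOH = -log(0.0011) = 2.96
pH = 14.00 - 2.96 = 11.04

pH = 11.04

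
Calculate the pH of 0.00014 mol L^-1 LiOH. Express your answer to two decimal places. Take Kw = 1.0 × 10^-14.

pH = 10.15

LiOH is a strong base; [OH-] = 0.00014 M.
pOH = -log(0.00014) = 3.85
pH = 14.00 - 3.85 = 10.15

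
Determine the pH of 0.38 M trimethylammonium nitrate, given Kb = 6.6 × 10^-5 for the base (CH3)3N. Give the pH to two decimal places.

(CH3)3NH+ is the conjugate acid of the weak base (CH3)3N.
Ka = Kw/Kb = 1.0×10^-14 / 6.6 × 10^-5 = 1.52 × 10^-10
Ka = [H+]²/(0.38 − [H+]) = 1.52 × 10^-10
Since Ka ≪ C₀, [H+] ≈ √(Ka·C₀) = 7.60 × 10^-6 M.
Check: 0.002% ionized — well under 5%, approximation valid.
pH = −log[H+] = −log(7.60 × 10^-6) = 5.12

pH = 5.12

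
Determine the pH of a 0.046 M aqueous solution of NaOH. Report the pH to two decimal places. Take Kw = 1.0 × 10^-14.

pH = 12.66

NaOH is a strong base; [OH-] = 0.046 M.
pOH = -log(0.046) = 1.34
pH = 14.00 - 1.34 = 12.66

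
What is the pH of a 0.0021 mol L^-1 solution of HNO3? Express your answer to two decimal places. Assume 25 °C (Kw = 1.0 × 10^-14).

HNO3 is a strong acid and dissociates completely, so [H+] = 0.0021 M.
pH = -log(0.0021) = 2.68

pH = 2.68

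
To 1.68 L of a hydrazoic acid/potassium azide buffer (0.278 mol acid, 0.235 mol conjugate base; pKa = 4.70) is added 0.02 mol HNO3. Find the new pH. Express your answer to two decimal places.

pH = 4.56

After neutralization: n(HN3) = 0.298 mol, n(N3-) = 0.215 mol.
Henderson–Hasselbalch with mole ratio 0.215/0.298: pH = 4.70 + (-0.142)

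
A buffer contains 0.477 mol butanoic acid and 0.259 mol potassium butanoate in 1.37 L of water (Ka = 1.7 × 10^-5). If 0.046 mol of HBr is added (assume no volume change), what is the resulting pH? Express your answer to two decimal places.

pH = 4.38

Added H+ converts CH3(CH2)2COO- to CH3(CH2)2COOH: CH3(CH2)2COOH → 0.523 mol, CH3(CH2)2COO- → 0.213 mol.
pKa = −log(1.7 × 10^-5) = 4.770
pH = pKa + log([A⁻]/[HA]) = 4.770 + log(0.213/0.523) = 4.770 -0.390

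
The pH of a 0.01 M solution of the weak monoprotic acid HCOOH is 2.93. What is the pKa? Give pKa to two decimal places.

[H+] = 10^(-2.93) = 1.17 × 10^-3 M
At equilibrium [HA] = 0.01 − 1.17 × 10^-3 = 8.83 × 10^-3 M
Ka = [H+][A-]/[HA] = (1.17 × 10^-3)² / 8.83 × 10^-3 = 1.55 × 10^-4
pKa = -log(1.55 × 10^-4) = 3.81

pKa = 3.81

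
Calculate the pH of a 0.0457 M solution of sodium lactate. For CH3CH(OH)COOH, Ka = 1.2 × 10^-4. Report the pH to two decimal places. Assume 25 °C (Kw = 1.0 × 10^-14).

CH3CH(OH)COO- is the conjugate base of the weak acid CH3CH(OH)COOH.
Kb = Kw/Ka = 1.0×10^-14 / 1.2 × 10^-4 = 8.33 × 10^-11
From the ICE table, Kb = [OH-]²/(0.0457 − [OH-]) = 8.33 × 10^-11.
Neglecting [OH-] in the denominator: [OH-] = √(8.33 × 10^-11 × 0.0457) = 1.95 × 10^-6 M
pOH = 5.71, so pH = 14.00 − pOH = 8.29

pH = 8.29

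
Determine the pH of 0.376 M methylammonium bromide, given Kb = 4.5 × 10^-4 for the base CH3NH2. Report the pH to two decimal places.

pH = 5.54

CH3NH3+ is the conjugate acid of the weak base CH3NH2.
Ka = Kw/Kb = 1.0×10^-14 / 4.5 × 10^-4 = 2.22 × 10^-11
Ka = x²/(0.376 − x) = 2.22 × 10^-11
Since Ka ≪ C₀, x ≈ √(Ka·C₀) = 2.89 × 10^-6 M.
Check: 0.00077% ionized — well under 5%, approximation valid.
pH = −log(2.89 × 10^-6) = 5.54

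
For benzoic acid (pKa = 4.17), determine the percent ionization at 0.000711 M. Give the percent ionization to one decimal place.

C6H5COOH ⇌ C6H5COO- + H+; let x = [H+] at equilibrium.
Ka = 10^(−4.17) = 6.76 × 10^-5
Solve x² + 6.76e-05x − 4.81e-08 = 0 → x = 1.88 × 10^-4 M
% ionization = x/C₀ × 100% = 1.88 × 10^-4/0.000711 × 100% = 26.4%

26.4%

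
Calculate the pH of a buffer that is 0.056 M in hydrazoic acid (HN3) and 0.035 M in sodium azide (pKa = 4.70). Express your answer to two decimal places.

pH = 4.50

Henderson–Hasselbalch: pH = pKa + log([N3-]/[HN3]) = 4.70 + log(0.035/0.056)
pH = 4.70 + (-0.204) = 4.50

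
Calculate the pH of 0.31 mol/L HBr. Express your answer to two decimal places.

HBr is a strong acid and dissociates completely, so [H+] = 0.31 M.
pH = -log(0.31) = 0.51

pH = 0.51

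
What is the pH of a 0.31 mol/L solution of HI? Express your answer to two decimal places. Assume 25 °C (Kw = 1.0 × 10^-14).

pH = 0.51

HI is a strong acid and dissociates completely, so [H+] = 0.31 M.
pH = -log(0.31) = 0.51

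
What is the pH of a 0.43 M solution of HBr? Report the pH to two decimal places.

HBr is a strong acid and dissociates completely, so [H+] = 0.43 M.
pH = -log(0.43) = 0.37

pH = 0.37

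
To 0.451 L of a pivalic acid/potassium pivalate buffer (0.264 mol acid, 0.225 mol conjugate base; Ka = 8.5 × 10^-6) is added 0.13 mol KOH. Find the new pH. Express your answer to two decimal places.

pH = 5.49

After neutralization: n((CH3)3CCOOH) = 0.134 mol, n((CH3)3CCOO-) = 0.355 mol.
pKa = −log(8.5 × 10^-6) = 5.071
pH = pKa + log([A⁻]/[HA]) = 5.071 + log(0.355/0.134) = 5.071 +0.423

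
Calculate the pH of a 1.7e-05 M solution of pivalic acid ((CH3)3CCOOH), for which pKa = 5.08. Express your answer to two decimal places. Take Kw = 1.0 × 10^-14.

(CH3)3CCOOH ⇌ (CH3)3CCOO- + H+
Ka = 10^(−5.08) = 8.32 × 10^-6
From the ICE table, Ka = [H+]²/(1.7e-05 − [H+]) = 8.32 × 10^-6.
[H+] is not negligible relative to C₀; solve [H+]² + 8.32e-06·[H+] − 1.41e-10 = 0.
[H+] = [−8.32e-06 + √(8.32e-06² + 5.66e-10)]/2 = 8.44 × 10^-6 M
pH = −log[H+] = −log(8.44 × 10^-6) = 5.07

pH = 5.07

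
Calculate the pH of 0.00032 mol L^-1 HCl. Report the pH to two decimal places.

pH = 3.49

HCl is a strong acid and dissociates completely, so [H+] = 0.00032 M.
pH = -log(0.00032) = 3.49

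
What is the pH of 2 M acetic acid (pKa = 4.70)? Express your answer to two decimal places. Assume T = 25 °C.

CH3COOH ⇌ CH3COO- + H+
Ka = 10^(−4.70) = 2.00 × 10^-5
From the ICE table, Ka = x²/(2 − x) = 2.00 × 10^-5.
Neglecting x in the denominator: x = √(2.00 × 10^-5 × 2) = 6.32 × 10^-3 M
(x/C₀ = 0.32% < 5%, so the approximation holds.)
pH = −log(6.32 × 10^-3) = 2.20

pH = 2.20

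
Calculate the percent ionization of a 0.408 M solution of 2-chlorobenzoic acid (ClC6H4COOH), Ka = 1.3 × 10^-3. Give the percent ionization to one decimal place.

5.5%

ClC6H4COOH ⇌ ClC6H4COO- + H+; let x = [H+] at equilibrium.
Solve x² + 0.0013x − 0.00053 = 0 → x = 2.24 × 10^-2 M
Fraction ionized = 2.24 × 10^-2 / 0.408 = 0.0549 → 5.5%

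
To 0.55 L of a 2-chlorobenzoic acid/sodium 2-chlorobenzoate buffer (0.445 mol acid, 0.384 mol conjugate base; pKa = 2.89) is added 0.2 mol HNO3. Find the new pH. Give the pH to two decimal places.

After neutralization: n(ClC6H4COOH) = 0.645 mol, n(ClC6H4COO-) = 0.184 mol.
pH = pKa + log(n_ClC6H4COO-/n_ClC6H4COOH) = 2.89 + log(0.184/0.645) = 2.89 + (-0.545)

pH = 2.35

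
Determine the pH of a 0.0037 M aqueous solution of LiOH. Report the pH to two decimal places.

pH = 11.57

LiOH is a strong base; [OH-] = 0.0037 M.
pOH = -log(0.0037) = 2.43
pH = 14.00 - 2.43 = 11.57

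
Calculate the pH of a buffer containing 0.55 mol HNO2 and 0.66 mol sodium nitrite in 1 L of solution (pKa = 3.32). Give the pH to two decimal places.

pH = 3.40

Henderson–Hasselbalch: pH = pKa + log([NO2-]/[HNO2]) = 3.32 + log(0.66/0.55)
pH = 3.32 + (+0.079) = 3.40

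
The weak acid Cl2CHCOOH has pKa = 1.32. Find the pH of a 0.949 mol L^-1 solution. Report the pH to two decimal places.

pH = 0.72

Cl2CHCOOH ⇌ Cl2CHCOO- + H+
Ka = 10^(−1.32) = 4.79 × 10^-2
Ka = [H+]²/(0.949 − [H+]) = 4.79 × 10^-2
The 5% rule fails; solving [H+]² + Ka·[H+] − Ka·C₀ = 0 exactly:
[H+] = (−Ka + √(Ka² + 4·Ka·C₀))/2 = 1.91 × 10^-1 M
pH = −log[H+] = −log(1.91 × 10^-1) = 0.72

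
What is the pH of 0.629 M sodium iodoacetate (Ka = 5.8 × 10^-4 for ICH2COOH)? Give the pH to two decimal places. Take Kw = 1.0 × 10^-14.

pH = 8.52

ICH2COO- is the conjugate base of the weak acid ICH2COOH.
Kb = Kw/Ka = 1.0×10^-14 / 5.8 × 10^-4 = 1.72 × 10^-11
Kb = x²/(0.629 − x) = 1.72 × 10^-11
Since Kb ≪ C₀, x ≈ √(Kb·C₀) = 3.29 × 10^-6 M.
(x/C₀ = 0.00052% < 5%, so the approximation holds.)
pOH = −log(3.29 × 10^-6) = 5.48; pH = 14.00 − 5.48 = 8.52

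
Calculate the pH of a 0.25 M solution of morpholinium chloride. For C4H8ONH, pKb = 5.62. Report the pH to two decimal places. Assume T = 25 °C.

C4H8ONH2+ is the conjugate acid of the weak base C4H8ONH.
Kb = 10^(−5.62) = 2.40 × 10^-6
Ka = Kw/Kb = 1.0×10^-14 / 2.40 × 10^-6 = 4.17 × 10^-9
Ka = x²/(0.25 − x) = 4.17 × 10^-9
Assume x ≪ 0.25: x ≈ √(4.17 × 10^-9 × 0.25) = 3.23 × 10^-5 M
pH = −log[H+] = −log(3.23 × 10^-5) = 4.49

pH = 4.49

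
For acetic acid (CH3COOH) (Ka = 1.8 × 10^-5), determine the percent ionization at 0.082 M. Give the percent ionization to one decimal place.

1.5%

CH3COOH ⇌ CH3COO- + H+; let x = [H+] at equilibrium.
x ≈ √(Ka·C₀) = √(1.8 × 10^-5 × 0.082) = 1.21 × 10^-3 M
% ionization = x/C₀ × 100% = 1.21 × 10^-3/0.082 × 100% = 1.5%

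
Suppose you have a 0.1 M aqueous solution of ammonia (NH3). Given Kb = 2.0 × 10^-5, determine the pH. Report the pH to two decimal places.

NH3 + H2O ⇌ NH4+ + OH-
From the ICE table, Kb = [OH-]²/(0.1 − [OH-]) = 2.0 × 10^-5.
Neglecting [OH-] in the denominator: [OH-] = √(2.0 × 10^-5 × 0.1) = 1.41 × 10^-3 M
pOH = 2.85, so pH = 14.00 − pOH = 11.15

pH = 11.15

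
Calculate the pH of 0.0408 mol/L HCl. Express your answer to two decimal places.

pH = 1.39

HCl is a strong acid and dissociates completely, so [H+] = 0.0408 M.
pH = -log(0.0408) = 1.39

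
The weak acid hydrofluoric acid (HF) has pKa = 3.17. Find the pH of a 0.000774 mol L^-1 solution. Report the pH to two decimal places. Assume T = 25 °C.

pH = 3.34

HF ⇌ F- + H+
Ka = 10^(−3.17) = 6.76 × 10^-4
From the ICE table, Ka = x²/(0.000774 − x) = 6.76 × 10^-4.
Here C₀/Ka ≈ 1.14, so the small-x approximation fails. Use the quadratic:
x = (−Ka + √(Ka² + 4·Ka·C₀))/2 = 4.60 × 10^-4 M
pH = −log(4.60 × 10^-4) = 3.34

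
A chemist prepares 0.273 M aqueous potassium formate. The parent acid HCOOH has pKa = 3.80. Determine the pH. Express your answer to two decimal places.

HCOO- is the conjugate base of the weak acid HCOOH.
Ka = 10^(−3.80) = 1.58 × 10^-4
Kb = Kw/Ka = 1.0×10^-14 / 1.58 × 10^-4 = 6.33 × 10^-11
Kb = [OH-]²/(0.273 − [OH-]) = 6.33 × 10^-11
Since Kb ≪ C₀, [OH-] ≈ √(Kb·C₀) = 4.16 × 10^-6 M.
pOH = 5.38, so pH = 14.00 − pOH = 8.62

pH = 8.62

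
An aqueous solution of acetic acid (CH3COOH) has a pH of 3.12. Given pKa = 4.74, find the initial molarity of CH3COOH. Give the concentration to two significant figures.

[H+] = 10^(-3.12) = 7.59 × 10^-4 M = x
Ka = 10^(−4.74) = 1.82 × 10^-5
Ka = x²/(C₀ − x) ⇒ C₀ = x + x²/Ka
C₀ = 7.59 × 10^-4 + (7.59 × 10^-4)²/(1.82 × 10^-5) = 3.24 × 10^-2 M

C₀ = 3.2 × 10^-2 M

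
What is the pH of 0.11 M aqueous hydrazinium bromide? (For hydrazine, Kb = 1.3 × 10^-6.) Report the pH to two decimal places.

N2H5+ is the conjugate acid of the weak base N2H4.
Ka = Kw/Kb = 1.0×10^-14 / 1.3 × 10^-6 = 7.69 × 10^-9
From the ICE table, Ka = [H+]²/(0.11 − [H+]) = 7.69 × 10^-9.
Since Ka ≪ C₀, [H+] ≈ √(Ka·C₀) = 2.91 × 10^-5 M.
Check: 0.026% ionized — well under 5%, approximation valid.
pH = −log[H+] = −log(2.91 × 10^-5) = 4.54

pH = 4.54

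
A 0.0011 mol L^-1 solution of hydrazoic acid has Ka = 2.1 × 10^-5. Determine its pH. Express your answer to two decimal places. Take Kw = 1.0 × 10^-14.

HN3 ⇌ N3- + H+
Ka = x²/(0.0011 − x) = 2.1 × 10^-5
Here C₀/Ka ≈ 52.4, so the small-x approximation fails. Use the quadratic:
x = (−Ka + √(Ka² + 4·Ka·C₀))/2 = 1.42 × 10^-4 M
pH = −log[H+] = −log(1.42 × 10^-4) = 3.85

pH = 3.85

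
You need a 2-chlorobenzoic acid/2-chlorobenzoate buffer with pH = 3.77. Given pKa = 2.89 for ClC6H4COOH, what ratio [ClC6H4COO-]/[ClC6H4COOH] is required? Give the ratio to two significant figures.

pH = pKa + log(r) ⇒ log(r) = 3.77 − 2.89 = +0.88
r = [ClC6H4COO-]/[ClC6H4COOH] = 10^(+0.88) = 7.59

ratio = 7.6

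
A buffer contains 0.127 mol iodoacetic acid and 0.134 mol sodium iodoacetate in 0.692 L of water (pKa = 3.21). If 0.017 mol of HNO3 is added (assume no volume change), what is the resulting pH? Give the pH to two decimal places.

After neutralization: n(ICH2COOH) = 0.144 mol, n(ICH2COO-) = 0.117 mol.
Henderson–Hasselbalch with mole ratio 0.117/0.144: pH = 3.21 + (-0.090)

pH = 3.12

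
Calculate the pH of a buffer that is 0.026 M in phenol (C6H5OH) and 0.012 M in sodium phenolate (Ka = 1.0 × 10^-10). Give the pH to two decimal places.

pH = 9.66

pKa = −log(1.0 × 10^-10) = 10.000
Henderson–Hasselbalch: pH = pKa + log([C6H5O-]/[C6H5OH]) = 10.000 + log(0.012/0.026)
pH = 10.000 + (-0.336) = 9.66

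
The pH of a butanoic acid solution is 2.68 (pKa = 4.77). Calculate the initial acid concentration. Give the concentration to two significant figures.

C₀ = 2.6 × 10^-1 M

[H+] = 10^(-2.68) = 2.09 × 10^-3 M = x
Ka = 10^(−4.77) = 1.70 × 10^-5
Ka = x²/(C₀ − x) ⇒ C₀ = x + x²/Ka
C₀ = 2.09 × 10^-3 + (2.09 × 10^-3)²/(1.70 × 10^-5) = 2.59 × 10^-1 M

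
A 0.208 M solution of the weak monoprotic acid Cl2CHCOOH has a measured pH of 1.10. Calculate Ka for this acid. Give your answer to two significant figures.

Ka = 4.9 × 10^-2

[H+] = 10^(-1.10) = 7.94 × 10^-2 M
At equilibrium [HA] = 0.208 − 7.94 × 10^-2 = 1.29 × 10^-1 M
Ka = [H+][A-]/[HA] = (7.94 × 10^-2)² / 1.29 × 10^-1 = 4.9 × 10^-2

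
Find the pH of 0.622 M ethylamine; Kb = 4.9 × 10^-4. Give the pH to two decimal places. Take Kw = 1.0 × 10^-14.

C2H5NH2 + H2O ⇌ C2H5NH3+ + OH-
Kb = [OH-]²/(0.622 − [OH-]) = 4.9 × 10^-4
Neglecting [OH-] in the denominator: [OH-] = √(4.9 × 10^-4 × 0.622) = 1.75 × 10^-2 M
Check: 2.8% ionized — well under 5%, approximation valid.
pOH = −log(1.75 × 10^-2) = 1.76; pH = 14.00 − 1.76 = 12.24

pH = 12.24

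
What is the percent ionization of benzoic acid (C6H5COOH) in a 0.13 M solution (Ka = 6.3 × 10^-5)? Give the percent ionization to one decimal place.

2.2%

C6H5COOH ⇌ C6H5COO- + H+; let x = [H+] at equilibrium.
x ≈ √(Ka·C₀) = √(6.3 × 10^-5 × 0.13) = 2.86 × 10^-3 M
Fraction ionized = 2.86 × 10^-3 / 0.13 = 0.0220 → 2.2%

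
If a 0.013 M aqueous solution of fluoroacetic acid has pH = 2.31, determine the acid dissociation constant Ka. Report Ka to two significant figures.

Ka = 3.0 × 10^-3

[H+] = 10^(-2.31) = 4.90 × 10^-3 M
At equilibrium [HA] = 0.013 − 4.90 × 10^-3 = 8.10 × 10^-3 M
Ka = [H+][A-]/[HA] = (4.90 × 10^-3)² / 8.10 × 10^-3 = 3.0 × 10^-3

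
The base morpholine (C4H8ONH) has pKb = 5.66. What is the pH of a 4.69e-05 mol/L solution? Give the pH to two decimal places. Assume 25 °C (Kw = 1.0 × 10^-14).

pH = 8.96

C4H8ONH + H2O ⇌ C4H8ONH2+ + OH-
Kb = 10^(−5.66) = 2.19 × 10^-6
From the ICE table, Kb = [OH-]²/(4.69e-05 − [OH-]) = 2.19 × 10^-6.
The 5% rule fails; solving [OH-]² + Kb·[OH-] − Kb·C₀ = 0 exactly:
[OH-] = (−Kb + √(Kb² + 4·Kb·C₀))/2 = 9.10 × 10^-6 M
pOH = −log(9.10 × 10^-6) = 5.04; pH = 14.00 − 5.04 = 8.96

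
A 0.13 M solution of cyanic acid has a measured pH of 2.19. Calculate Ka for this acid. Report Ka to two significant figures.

[H+] = 10^(-2.19) = 6.46 × 10^-3 M
At equilibrium [HA] = 0.13 − 6.46 × 10^-3 = 1.24 × 10^-1 M
Ka = [H+][A-]/[HA] = (6.46 × 10^-3)² / 1.24 × 10^-1 = 3.4 × 10^-4

Ka = 3.4 × 10^-4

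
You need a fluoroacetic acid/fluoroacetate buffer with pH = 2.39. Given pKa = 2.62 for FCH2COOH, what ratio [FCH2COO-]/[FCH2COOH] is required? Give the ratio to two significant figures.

ratio = 0.59

pH = pKa + log(r) ⇒ log(r) = 2.39 − 2.62 = -0.23
r = [FCH2COO-]/[FCH2COOH] = 10^(-0.23) = 0.589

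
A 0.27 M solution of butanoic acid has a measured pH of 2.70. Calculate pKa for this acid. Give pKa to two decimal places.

[H+] = 10^(-2.70) = 2.00 × 10^-3 M
At equilibrium [HA] = 0.27 − 2.00 × 10^-3 = 2.68 × 10^-1 M
Ka = [H+][A-]/[HA] = (2.00 × 10^-3)² / 2.68 × 10^-1 = 1.49 × 10^-5
pKa = -log(1.49 × 10^-5) = 4.83

pKa = 4.83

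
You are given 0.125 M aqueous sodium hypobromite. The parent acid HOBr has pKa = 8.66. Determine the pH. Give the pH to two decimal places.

pH = 10.88

OBr- is the conjugate base of the weak acid HOBr.
Ka = 10^(−8.66) = 2.19 × 10^-9
Kb = Kw/Ka = 1.0×10^-14 / 2.19 × 10^-9 = 4.57 × 10^-6
Let x = [OH-] at equilibrium. Kb = x²/(0.125 − x).
Assume x ≪ 0.125: x ≈ √(4.57 × 10^-6 × 0.125) = 7.56 × 10^-4 M
Check: 0.6% ionized — well under 5%, approximation valid.
pOH = −log(7.56 × 10^-4) = 3.12; pH = 14.00 − 3.12 = 10.88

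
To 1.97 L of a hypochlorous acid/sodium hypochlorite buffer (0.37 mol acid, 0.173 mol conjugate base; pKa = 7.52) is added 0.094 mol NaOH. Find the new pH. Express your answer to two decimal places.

pH = 7.51

OH- converts HOCl to OCl-: HOCl → 0.276 mol, OCl- → 0.267 mol.
pH = pKa + log(n_OCl-/n_HOCl) = 7.52 + log(0.267/0.276) = 7.52 + (-0.014)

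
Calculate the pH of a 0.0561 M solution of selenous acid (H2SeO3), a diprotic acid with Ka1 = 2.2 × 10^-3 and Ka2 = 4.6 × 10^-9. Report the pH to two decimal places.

pH = 2.00

Since Ka1 ≫ Ka2, the first ionization dominates [H+].
Ka1 = x²/(0.0561 − x) = 2.2 × 10^-3
Solving the quadratic: x = (−Ka1 + √(Ka1² + 4·Ka1·C₀))/2 = 1.01 × 10^-2 M
pH = −log(1.01 × 10^-2) = 2.00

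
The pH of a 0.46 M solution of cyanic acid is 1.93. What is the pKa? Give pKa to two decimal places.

[H+] = 10^(-1.93) = 1.17 × 10^-2 M
At equilibrium [HA] = 0.46 − 1.17 × 10^-2 = 4.48 × 10^-1 M
Ka = [H+][A-]/[HA] = (1.17 × 10^-2)² / 4.48 × 10^-1 = 3.06 × 10^-4
pKa = -log(3.06 × 10^-4) = 3.51

pKa = 3.51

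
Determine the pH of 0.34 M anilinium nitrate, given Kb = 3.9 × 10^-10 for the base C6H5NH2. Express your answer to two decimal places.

pH = 2.53

C6H5NH3+ is the conjugate acid of the weak base C6H5NH2.
Ka = Kw/Kb = 1.0×10^-14 / 3.9 × 10^-10 = 2.56 × 10^-5
Ka = x²/(0.34 − x) = 2.56 × 10^-5
Since Ka ≪ C₀, x ≈ √(Ka·C₀) = 2.95 × 10^-3 M.
Check: 0.87% ionized — well under 5%, approximation valid.
pH = −log[H+] = −log(2.95 × 10^-3) = 2.53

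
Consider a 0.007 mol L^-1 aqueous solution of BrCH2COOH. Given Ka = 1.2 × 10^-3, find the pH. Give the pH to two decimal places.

BrCH2COOH ⇌ BrCH2COO- + H+
From the ICE table, Ka = [H+]²/(0.007 − [H+]) = 1.2 × 10^-3.
Here C₀/Ka ≈ 5.83, so the small-[H+] approximation fails. Use the quadratic:
[H+] = (−Ka + √(Ka² + 4·Ka·C₀))/2 = 2.36 × 10^-3 M
pH = −log[H+] = −log(2.36 × 10^-3) = 2.63

pH = 2.63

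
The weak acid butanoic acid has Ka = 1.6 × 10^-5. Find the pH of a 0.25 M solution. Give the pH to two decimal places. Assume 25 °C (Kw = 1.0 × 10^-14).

pH = 2.70

CH3(CH2)2COOH ⇌ CH3(CH2)2COO- + H+
From the ICE table, Ka = x²/(0.25 − x) = 1.6 × 10^-5.
Since Ka ≪ C₀, x ≈ √(Ka·C₀) = 2.00 × 10^-3 M.
pH = −log(2.00 × 10^-3) = 2.70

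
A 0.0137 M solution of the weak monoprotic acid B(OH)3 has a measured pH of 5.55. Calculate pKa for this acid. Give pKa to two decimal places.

pKa = 9.24

[H+] = 10^(-5.55) = 2.82 × 10^-6 M
At equilibrium [HA] = 0.0137 − 2.82 × 10^-6 = 1.37 × 10^-2 M
Ka = [H+][A-]/[HA] = (2.82 × 10^-6)² / 1.37 × 10^-2 = 5.80 × 10^-10
pKa = -log(5.80 × 10^-10) = 9.24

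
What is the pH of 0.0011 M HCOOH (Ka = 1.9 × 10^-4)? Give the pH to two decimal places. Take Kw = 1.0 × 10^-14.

HCOOH ⇌ HCOO- + H+
Ka = [H+]²/(0.0011 − [H+]) = 1.9 × 10^-4
Here C₀/Ka ≈ 5.79, so the small-[H+] approximation fails. Use the quadratic:
[H+] = (−Ka + √(Ka² + 4·Ka·C₀))/2 = 3.72 × 10^-4 M
pH = −log(3.72 × 10^-4) = 3.43

pH = 3.43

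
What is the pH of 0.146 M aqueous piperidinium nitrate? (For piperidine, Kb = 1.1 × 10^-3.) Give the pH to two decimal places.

C5H10NH2+ is the conjugate acid of the weak base C5H10NH.
Ka = Kw/Kb = 1.0×10^-14 / 1.1 × 10^-3 = 9.09 × 10^-12
Let x = [H+] at equilibrium. Ka = x²/(0.146 − x).
Neglecting x in the denominator: x = √(9.09 × 10^-12 × 0.146) = 1.15 × 10^-6 M
Check: 0.00079% ionized — well under 5%, approximation valid.
pH = −log[H+] = −log(1.15 × 10^-6) = 5.94

pH = 5.94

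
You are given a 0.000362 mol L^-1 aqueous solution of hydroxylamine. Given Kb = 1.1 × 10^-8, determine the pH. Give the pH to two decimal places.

pH = 8.30

NH2OH + H2O ⇌ NH3OH+ + OH-
From the ICE table, Kb = [OH-]²/(0.000362 − [OH-]) = 1.1 × 10^-8.
Since Kb ≪ C₀, [OH-] ≈ √(Kb·C₀) = 2.00 × 10^-6 M.
Check: 0.55% ionized — well under 5%, approximation valid.
pOH = −log(2.00 × 10^-6) = 5.70; pH = 14.00 − 5.70 = 8.30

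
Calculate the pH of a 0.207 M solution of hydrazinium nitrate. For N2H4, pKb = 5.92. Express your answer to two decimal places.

N2H5+ is the conjugate acid of the weak base N2H4.
Kb = 10^(−5.92) = 1.20 × 10^-6
Ka = Kw/Kb = 1.0×10^-14 / 1.20 × 10^-6 = 8.33 × 10^-9
From the ICE table, Ka = x²/(0.207 − x) = 8.33 × 10^-9.
Neglecting x in the denominator: x = √(8.33 × 10^-9 × 0.207) = 4.15 × 10^-5 M
pH = −log[H+] = −log(4.15 × 10^-5) = 4.38

pH = 4.38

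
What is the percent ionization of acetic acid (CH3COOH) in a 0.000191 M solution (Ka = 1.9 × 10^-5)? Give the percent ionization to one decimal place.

CH3COOH ⇌ CH3COO- + H+; let x = [H+] at equilibrium.
Ka = x²/(C₀ − x); solving the quadratic gives x = 5.15 × 10^-5 M.
Fraction ionized = 5.15 × 10^-5 / 0.000191 = 0.2696 → 27.0%

27.0%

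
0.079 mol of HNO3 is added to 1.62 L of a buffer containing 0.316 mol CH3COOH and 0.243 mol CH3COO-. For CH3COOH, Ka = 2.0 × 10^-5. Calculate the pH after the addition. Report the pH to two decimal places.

Added H+ converts CH3COO- to CH3COOH: CH3COOH → 0.395 mol, CH3COO- → 0.164 mol.
pKa = −log(2.0 × 10^-5) = 4.699
pH = pKa + log(n_CH3COO-/n_CH3COOH) = 4.699 + log(0.164/0.395) = 4.699 + (-0.382)

pH = 4.32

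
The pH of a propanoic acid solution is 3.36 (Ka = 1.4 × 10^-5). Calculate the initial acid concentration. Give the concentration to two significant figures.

[H+] = 10^(-3.36) = 4.37 × 10^-4 M = x
Ka = x²/(C₀ − x) ⇒ C₀ = x + x²/Ka
C₀ = 4.37 × 10^-4 + (4.37 × 10^-4)²/(1.4 × 10^-5) = 1.41 × 10^-2 M

C₀ = 1.4 × 10^-2 M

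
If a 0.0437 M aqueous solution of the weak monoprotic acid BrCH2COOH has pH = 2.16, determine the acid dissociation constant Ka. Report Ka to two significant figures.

[H+] = 10^(-2.16) = 6.92 × 10^-3 M
At equilibrium [HA] = 0.0437 − 6.92 × 10^-3 = 3.68 × 10^-2 M
Ka = [H+][A-]/[HA] = (6.92 × 10^-3)² / 3.68 × 10^-2 = 1.3 × 10^-3

Ka = 1.3 × 10^-3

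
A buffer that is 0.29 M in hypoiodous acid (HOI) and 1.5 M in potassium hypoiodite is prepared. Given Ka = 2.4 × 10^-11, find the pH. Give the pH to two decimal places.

pH = 11.33

pKa = −log(2.4 × 10^-11) = 10.620
pH = pKa + log([A⁻]/[HA]) = 10.620 + log(1.5/0.29)
pH = 10.620 + (+0.714) = 11.33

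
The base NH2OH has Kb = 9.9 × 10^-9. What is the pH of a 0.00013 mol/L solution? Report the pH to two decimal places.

pH = 8.05

NH2OH + H2O ⇌ NH3OH+ + OH-
From the ICE table, Kb = x²/(0.00013 − x) = 9.9 × 10^-9.
Neglecting x in the denominator: x = √(9.9 × 10^-9 × 0.00013) = 1.13 × 10^-6 M
pOH = 5.95, so pH = 14.00 − pOH = 8.05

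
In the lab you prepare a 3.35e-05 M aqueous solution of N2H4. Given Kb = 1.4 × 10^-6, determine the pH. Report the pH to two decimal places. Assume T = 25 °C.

pH = 8.79

N2H4 + H2O ⇌ N2H5+ + OH-
Let x = [OH-] at equilibrium. Kb = x²/(3.35e-05 − x).
x is not negligible relative to C₀; solve x² + 1.4e-06·x − 4.69e-11 = 0.
x = (−Kb + √(Kb² + 4·Kb·C₀))/2 = 6.18 × 10^-6 M
pOH = 5.21, so pH = 14.00 − pOH = 8.79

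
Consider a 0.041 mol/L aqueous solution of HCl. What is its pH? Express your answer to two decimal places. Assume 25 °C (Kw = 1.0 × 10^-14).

pH = 1.39

HCl is a strong acid and dissociates completely, so [H+] = 0.041 M.
pH = -log(0.041) = 1.39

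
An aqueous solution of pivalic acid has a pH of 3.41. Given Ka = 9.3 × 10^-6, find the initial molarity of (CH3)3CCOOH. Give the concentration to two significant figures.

[H+] = 10^(-3.41) = 3.89 × 10^-4 M = x
Ka = x²/(C₀ − x) ⇒ C₀ = x + x²/Ka
C₀ = 3.89 × 10^-4 + (3.89 × 10^-4)²/(9.3 × 10^-6) = 1.67 × 10^-2 M

C₀ = 1.7 × 10^-2 M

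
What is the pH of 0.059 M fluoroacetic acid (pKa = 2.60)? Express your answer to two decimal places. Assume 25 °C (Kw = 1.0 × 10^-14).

pH = 1.96

FCH2COOH ⇌ FCH2COO- + H+
Ka = 10^(−2.60) = 2.51 × 10^-3
Ka = [H+]²/(0.059 − [H+]) = 2.51 × 10^-3
The 5% rule fails; solving [H+]² + Ka·[H+] − Ka·C₀ = 0 exactly:
[H+] = [−0.00251 + √(0.00251² + 0.000592)]/2 = 1.10 × 10^-2 M
pH = −log(1.10 × 10^-2) = 1.96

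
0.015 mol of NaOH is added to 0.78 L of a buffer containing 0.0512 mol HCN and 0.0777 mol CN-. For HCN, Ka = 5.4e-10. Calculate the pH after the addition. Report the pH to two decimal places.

pH = 9.68

OH- converts HCN to CN-: HCN → 0.0362 mol, CN- → 0.0927 mol.
pKa = −log(5.4 × 10^-10) = 9.268
pH = pKa + log([A⁻]/[HA]) = 9.268 + log(0.0927/0.0362) = 9.268 +0.408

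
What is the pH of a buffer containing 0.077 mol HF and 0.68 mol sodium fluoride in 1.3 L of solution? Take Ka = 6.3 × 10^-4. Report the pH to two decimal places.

pKa = −log(6.3 × 10^-4) = 3.201
Using pH = pKa + log([base]/[acid]) with [base]/[acid] = 0.68/0.077:
pH = 3.201 + (+0.946) = 4.15

pH = 4.15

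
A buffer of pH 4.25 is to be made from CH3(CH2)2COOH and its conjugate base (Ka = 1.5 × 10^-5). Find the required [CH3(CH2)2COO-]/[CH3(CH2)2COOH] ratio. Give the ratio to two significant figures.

pKa = -log(1.5 × 10^-5) = 4.824
pH = pKa + log(r) ⇒ log(r) = 4.25 − 4.824 = -0.574
r = [CH3(CH2)2COO-]/[CH3(CH2)2COOH] = 10^(-0.574) = 0.267

ratio = 0.27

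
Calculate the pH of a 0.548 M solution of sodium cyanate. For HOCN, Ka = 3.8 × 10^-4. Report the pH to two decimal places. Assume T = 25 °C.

pH = 8.58

OCN- is the conjugate base of the weak acid HOCN.
Kb = Kw/Ka = 1.0×10^-14 / 3.8 × 10^-4 = 2.63 × 10^-11
Kb = [OH-]²/(0.548 − [OH-]) = 2.63 × 10^-11
Since Kb ≪ C₀, [OH-] ≈ √(Kb·C₀) = 3.80 × 10^-6 M.
([OH-]/C₀ = 0.00069% < 5%, so the approximation holds.)
pOH = 5.42, so pH = 14.00 − pOH = 8.58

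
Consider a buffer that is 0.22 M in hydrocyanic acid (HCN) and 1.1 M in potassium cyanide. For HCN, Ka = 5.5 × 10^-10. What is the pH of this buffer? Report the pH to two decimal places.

pKa = −log(5.5 × 10^-10) = 9.260
pH = pKa + log([A⁻]/[HA]) = 9.260 + log(1.1/0.22)
pH = 9.260 + (+0.699) = 9.96

pH = 9.96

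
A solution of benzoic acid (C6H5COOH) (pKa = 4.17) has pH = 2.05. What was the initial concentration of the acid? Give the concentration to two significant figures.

C₀ = 1.2 M

[H+] = 10^(-2.05) = 8.91 × 10^-3 M = x
Ka = 10^(−4.17) = 6.76 × 10^-5
Ka = x²/(C₀ − x) ⇒ C₀ = x + x²/Ka
C₀ = 8.91 × 10^-3 + (8.91 × 10^-3)²/(6.76 × 10^-5) = 1.18 M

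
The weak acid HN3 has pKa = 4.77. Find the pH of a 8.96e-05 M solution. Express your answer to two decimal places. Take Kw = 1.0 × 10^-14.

HN3 ⇌ N3- + H+
Ka = 10^(−4.77) = 1.70 × 10^-5
Ka = [H+]²/(8.96e-05 − [H+]) = 1.70 × 10^-5
[H+] is not negligible relative to C₀; solve [H+]² + 1.7e-05·[H+] − 1.52e-09 = 0.
[H+] = (−Ka + √(Ka² + 4·Ka·C₀))/2 = 3.14 × 10^-5 M
pH = −log(3.14 × 10^-5) = 4.50

pH = 4.50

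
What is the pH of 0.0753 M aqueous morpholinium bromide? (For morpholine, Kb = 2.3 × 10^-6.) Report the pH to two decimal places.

C4H8ONH2+ is the conjugate acid of the weak base C4H8ONH.
Ka = Kw/Kb = 1.0×10^-14 / 2.3 × 10^-6 = 4.35 × 10^-9
Ka = x²/(0.0753 − x) = 4.35 × 10^-9
Neglecting x in the denominator: x = √(4.35 × 10^-9 × 0.0753) = 1.81 × 10^-5 M
pH = −log(1.81 × 10^-5) = 4.74

pH = 4.74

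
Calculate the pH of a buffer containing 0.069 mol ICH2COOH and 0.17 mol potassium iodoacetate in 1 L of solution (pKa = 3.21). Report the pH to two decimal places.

pH = 3.60

Henderson–Hasselbalch: pH = pKa + log([ICH2COO-]/[ICH2COOH]) = 3.21 + log(0.17/0.069)
pH = 3.21 + (+0.392) = 3.60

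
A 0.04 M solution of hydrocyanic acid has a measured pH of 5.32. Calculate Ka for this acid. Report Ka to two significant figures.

Ka = 5.7 × 10^-10

[H+] = 10^(-5.32) = 4.79 × 10^-6 M
At equilibrium [HA] = 0.04 − 4.79 × 10^-6 = 4.00 × 10^-2 M
Ka = [H+][A-]/[HA] = (4.79 × 10^-6)² / 4.00 × 10^-2 = 5.7 × 10^-10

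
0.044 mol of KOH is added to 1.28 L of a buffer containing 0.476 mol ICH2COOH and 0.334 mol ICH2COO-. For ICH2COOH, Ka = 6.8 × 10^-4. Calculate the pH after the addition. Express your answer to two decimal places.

OH- converts ICH2COOH to ICH2COO-: ICH2COOH → 0.432 mol, ICH2COO- → 0.378 mol.
pKa = −log(6.8 × 10^-4) = 3.167
pH = pKa + log([A⁻]/[HA]) = 3.167 + log(0.378/0.432) = 3.167 -0.058

pH = 3.11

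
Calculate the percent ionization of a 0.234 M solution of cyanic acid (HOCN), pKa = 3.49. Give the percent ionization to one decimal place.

HOCN ⇌ OCN- + H+; let x = [H+] at equilibrium.
Ka = 10^(−3.49) = 3.24 × 10^-4
x ≈ √(Ka·C₀) = √(3.24 × 10^-4 × 0.234) = 8.71 × 10^-3 M
Fraction ionized = 8.71 × 10^-3 / 0.234 = 0.0372 → 3.7%

3.7%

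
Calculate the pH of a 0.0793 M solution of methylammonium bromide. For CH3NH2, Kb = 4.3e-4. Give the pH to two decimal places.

CH3NH3+ is the conjugate acid of the weak base CH3NH2.
Ka = Kw/Kb = 1.0×10^-14 / 4.3 × 10^-4 = 2.33 × 10^-11
Let x = [H+] at equilibrium. Ka = x²/(0.0793 − x).
Neglecting x in the denominator: x = √(2.33 × 10^-11 × 0.0793) = 1.36 × 10^-6 M
(x/C₀ = 0.0017% < 5%, so the approximation holds.)
pH = −log[H+] = −log(1.36 × 10^-6) = 5.87

pH = 5.87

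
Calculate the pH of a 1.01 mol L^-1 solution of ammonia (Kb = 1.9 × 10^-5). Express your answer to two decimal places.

pH = 11.64

NH3 + H2O ⇌ NH4+ + OH-
From the ICE table, Kb = [OH-]²/(1.01 − [OH-]) = 1.9 × 10^-5.
Neglecting [OH-] in the denominator: [OH-] = √(1.9 × 10^-5 × 1.01) = 4.38 × 10^-3 M
Check: 0.43% ionized — well under 5%, approximation valid.
pOH = −log(4.38 × 10^-3) = 2.36; pH = 14.00 − 2.36 = 11.64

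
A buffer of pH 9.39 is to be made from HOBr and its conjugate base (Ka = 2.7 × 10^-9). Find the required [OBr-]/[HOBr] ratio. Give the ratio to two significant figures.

pKa = -log(2.7 × 10^-9) = 8.569
pH = pKa + log(r) ⇒ log(r) = 9.39 − 8.569 = +0.821
r = [OBr-]/[HOBr] = 10^(+0.821) = 6.62

ratio = 6.6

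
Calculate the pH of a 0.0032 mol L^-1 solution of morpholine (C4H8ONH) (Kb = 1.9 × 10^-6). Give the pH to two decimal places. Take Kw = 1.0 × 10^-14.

pH = 9.89

C4H8ONH + H2O ⇌ C4H8ONH2+ + OH-
Kb = [OH-]²/(0.0032 − [OH-]) = 1.9 × 10^-6
Neglecting [OH-] in the denominator: [OH-] = √(1.9 × 10^-6 × 0.0032) = 7.80 × 10^-5 M
pOH = −log(7.80 × 10^-5) = 4.11; pH = 14.00 − 4.11 = 9.89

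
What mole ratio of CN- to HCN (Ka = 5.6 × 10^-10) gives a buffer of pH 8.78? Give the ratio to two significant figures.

ratio = 0.34

pKa = -log(5.6 × 10^-10) = 9.252
pH = pKa + log(r) ⇒ log(r) = 8.78 − 9.252 = -0.472
r = [CN-]/[HCN] = 10^(-0.472) = 0.337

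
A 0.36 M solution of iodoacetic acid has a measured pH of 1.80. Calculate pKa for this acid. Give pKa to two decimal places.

pKa = 3.14

[H+] = 10^(-1.80) = 1.58 × 10^-2 M
At equilibrium [HA] = 0.36 − 1.58 × 10^-2 = 3.44 × 10^-1 M
Ka = [H+][A-]/[HA] = (1.58 × 10^-2)² / 3.44 × 10^-1 = 7.26 × 10^-4
pKa = -log(7.26 × 10^-4) = 3.14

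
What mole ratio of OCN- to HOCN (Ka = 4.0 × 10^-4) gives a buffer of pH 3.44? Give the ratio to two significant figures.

ratio = 1.1

pKa = -log(4.0 × 10^-4) = 3.398
pH = pKa + log(r) ⇒ log(r) = 3.44 − 3.398 = +0.042
r = [OCN-]/[HOCN] = 10^(+0.042) = 1.1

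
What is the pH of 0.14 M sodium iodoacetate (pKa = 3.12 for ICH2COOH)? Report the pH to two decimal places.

ICH2COO- is the conjugate base of the weak acid ICH2COOH.
Ka = 10^(−3.12) = 7.59 × 10^-4
Kb = Kw/Ka = 1.0×10^-14 / 7.59 × 10^-4 = 1.32 × 10^-11
Kb = [OH-]²/(0.14 − [OH-]) = 1.32 × 10^-11
Since Kb ≪ C₀, [OH-] ≈ √(Kb·C₀) = 1.36 × 10^-6 M.
Check: 0.00097% ionized — well under 5%, approximation valid.
pOH = 5.87, so pH = 14.00 − pOH = 8.13

pH = 8.13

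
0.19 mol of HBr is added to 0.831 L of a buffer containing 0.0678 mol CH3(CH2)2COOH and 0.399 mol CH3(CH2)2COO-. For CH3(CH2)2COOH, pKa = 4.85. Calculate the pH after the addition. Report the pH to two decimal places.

pH = 4.76

After neutralization: n(CH3(CH2)2COOH) = 0.258 mol, n(CH3(CH2)2COO-) = 0.209 mol.
Henderson–Hasselbalch with mole ratio 0.209/0.258: pH = 4.85 + (-0.091)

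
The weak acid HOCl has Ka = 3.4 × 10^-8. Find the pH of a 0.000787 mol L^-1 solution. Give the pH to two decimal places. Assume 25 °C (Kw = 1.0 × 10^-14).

HOCl ⇌ OCl- + H+
From the ICE table, Ka = x²/(0.000787 − x) = 3.4 × 10^-8.
Assume x ≪ 0.000787: x ≈ √(3.4 × 10^-8 × 0.000787) = 5.17 × 10^-6 M
pH = −log(5.17 × 10^-6) = 5.29

pH = 5.29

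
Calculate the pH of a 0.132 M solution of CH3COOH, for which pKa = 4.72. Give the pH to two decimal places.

CH3COOH ⇌ CH3COO- + H+
Ka = 10^(−4.72) = 1.91 × 10^-5
Ka = x²/(0.132 − x) = 1.91 × 10^-5
Assume x ≪ 0.132: x ≈ √(1.91 × 10^-5 × 0.132) = 1.59 × 10^-3 M
(x/C₀ = 1.2% < 5%, so the approximation holds.)
pH = −log[H+] = −log(1.59 × 10^-3) = 2.80

pH = 2.80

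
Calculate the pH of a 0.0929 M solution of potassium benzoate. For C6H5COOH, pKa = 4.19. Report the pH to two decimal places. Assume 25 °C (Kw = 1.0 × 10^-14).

pH = 8.58

C6H5COO- is the conjugate base of the weak acid C6H5COOH.
Ka = 10^(−4.19) = 6.46 × 10^-5
Kb = Kw/Ka = 1.0×10^-14 / 6.46 × 10^-5 = 1.55 × 10^-10
Let x = [OH-] at equilibrium. Kb = x²/(0.0929 − x).
Assume x ≪ 0.0929: x ≈ √(1.55 × 10^-10 × 0.0929) = 3.79 × 10^-6 M
Check: 0.0041% ionized — well under 5%, approximation valid.
pOH = 5.42, so pH = 14.00 − pOH = 8.58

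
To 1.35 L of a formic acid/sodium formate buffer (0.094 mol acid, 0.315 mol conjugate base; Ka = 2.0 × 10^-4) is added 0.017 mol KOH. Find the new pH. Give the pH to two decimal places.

pH = 4.33

After neutralization: n(HCOOH) = 0.077 mol, n(HCOO-) = 0.332 mol.
pKa = −log(2.0 × 10^-4) = 3.699
Henderson–Hasselbalch with mole ratio 0.332/0.077: pH = 3.699 + (+0.635)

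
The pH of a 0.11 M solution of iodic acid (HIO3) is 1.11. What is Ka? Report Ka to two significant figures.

[H+] = 10^(-1.11) = 7.76 × 10^-2 M
At equilibrium [HA] = 0.11 − 7.76 × 10^-2 = 3.24 × 10^-2 M
Ka = [H+][A-]/[HA] = (7.76 × 10^-2)² / 3.24 × 10^-2 = 1.9 × 10^-1

Ka = 1.9 × 10^-1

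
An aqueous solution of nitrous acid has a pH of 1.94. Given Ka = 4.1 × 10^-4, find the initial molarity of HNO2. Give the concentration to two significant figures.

C₀ = 3.3 × 10^-1 M

[H+] = 10^(-1.94) = 1.15 × 10^-2 M = x
Ka = x²/(C₀ − x) ⇒ C₀ = x + x²/Ka
C₀ = 1.15 × 10^-2 + (1.15 × 10^-2)²/(4.1 × 10^-4) = 3.34 × 10^-1 M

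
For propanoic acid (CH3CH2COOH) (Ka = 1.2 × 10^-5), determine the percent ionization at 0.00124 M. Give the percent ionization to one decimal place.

9.4%

CH3CH2COOH ⇌ CH3CH2COO- + H+; let x = [H+] at equilibrium.
Solve x² + 1.2e-05x − 1.49e-08 = 0 → x = 1.16 × 10^-4 M
% ionization = x/C₀ × 100% = 1.16 × 10^-4/0.00124 × 100% = 9.4%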